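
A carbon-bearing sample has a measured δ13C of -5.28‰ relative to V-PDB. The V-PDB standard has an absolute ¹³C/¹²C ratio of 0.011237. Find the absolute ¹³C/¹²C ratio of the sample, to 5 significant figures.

0.011178

R_sample = R_standard × (δ13C/1000 + 1)
R_sample = 0.011237 × (-5.28/1000 + 1) = 0.011237 × 0.994720
R_sample = 0.0111777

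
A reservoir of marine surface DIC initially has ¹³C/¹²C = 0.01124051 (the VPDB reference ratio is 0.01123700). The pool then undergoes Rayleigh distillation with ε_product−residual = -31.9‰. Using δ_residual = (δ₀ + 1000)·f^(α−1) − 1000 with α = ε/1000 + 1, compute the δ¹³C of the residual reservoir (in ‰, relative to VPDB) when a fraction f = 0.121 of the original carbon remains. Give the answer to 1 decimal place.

δ₀ = (0.01124051/0.01123700 − 1)×1000 = (1.000312 − 1)×1000 = 0.312‰
α − 1 = ε/1000 = -0.0319
f^(α−1) = 0.121^(-0.0319) = 1.069693
δ_res = (0.312 + 1000) × 1.069693 − 1000 = 1070.027 − 1000 = 70.03‰

70.0‰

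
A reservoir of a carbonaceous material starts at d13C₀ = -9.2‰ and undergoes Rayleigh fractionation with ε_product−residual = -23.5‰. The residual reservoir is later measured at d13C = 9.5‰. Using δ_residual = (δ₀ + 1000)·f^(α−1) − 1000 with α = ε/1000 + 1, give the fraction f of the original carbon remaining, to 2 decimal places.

α − 1 = ε/1000 = -0.0235
(δ_res + 1000)/(δ₀ + 1000) = (9.5 + 1000)/(-9.2 + 1000) = 1009.5/990.8 = 1.018874
f = 1.018874^(1/-0.0235) = exp(ln(1.018874)/-0.0235) = exp(0.01870/-0.0235)
f = exp(-0.7956) = 0.4513

0.45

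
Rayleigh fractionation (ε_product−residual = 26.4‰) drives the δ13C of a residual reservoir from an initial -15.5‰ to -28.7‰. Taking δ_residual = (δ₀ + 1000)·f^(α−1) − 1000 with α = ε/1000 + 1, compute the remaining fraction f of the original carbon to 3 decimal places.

0.600

α − 1 = ε/1000 = 0.0264
(δ_res + 1000)/(δ₀ + 1000) = (-28.7 + 1000)/(-15.5 + 1000) = 971.3/984.5 = 0.986592
f = 0.986592^(1/0.0264) = exp(ln(0.986592)/0.0264) = exp(-0.01350/0.0264)
f = exp(-0.5113) = 0.5997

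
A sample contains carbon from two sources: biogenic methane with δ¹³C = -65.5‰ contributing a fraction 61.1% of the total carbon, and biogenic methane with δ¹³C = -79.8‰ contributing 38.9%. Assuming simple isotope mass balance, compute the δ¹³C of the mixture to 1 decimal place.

δ_mix = f_A·δ_A + f_B·δ_B
δ_mix = 0.611 × (-65.5) + 0.389 × (-79.8)
δ_mix = -40.02 + -31.04 = -71.06‰

-71.1‰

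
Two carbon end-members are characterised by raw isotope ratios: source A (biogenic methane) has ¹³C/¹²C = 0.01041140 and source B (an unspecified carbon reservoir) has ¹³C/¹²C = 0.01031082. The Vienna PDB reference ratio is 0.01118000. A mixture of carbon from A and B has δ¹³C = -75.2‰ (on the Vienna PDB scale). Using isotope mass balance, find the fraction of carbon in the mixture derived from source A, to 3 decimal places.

0.283

δ_A = (0.01041140/0.01118000 − 1)×1000 = (0.931252 − 1)×1000 = -68.748‰
δ_B = (0.01031082/0.01118000 − 1)×1000 = (0.922256 − 1)×1000 = -77.744‰
f_A = (δ_mix − δ_B)/(δ_A − δ_B) = (-75.2 − (-77.744))/(-68.748 − (-77.744))
f_A = 2.544 / 8.996 = 0.2828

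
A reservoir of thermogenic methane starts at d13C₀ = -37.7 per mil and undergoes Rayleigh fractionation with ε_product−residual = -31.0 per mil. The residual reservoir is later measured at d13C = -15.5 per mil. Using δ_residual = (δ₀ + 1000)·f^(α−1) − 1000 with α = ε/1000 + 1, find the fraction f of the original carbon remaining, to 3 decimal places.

α − 1 = ε/1000 = -0.0310
(δ_res + 1000)/(δ₀ + 1000) = (-15.5 + 1000)/(-37.7 + 1000) = 984.5/962.3 = 1.023070
f = 1.023070^(1/-0.0310) = exp(ln(1.023070)/-0.0310) = exp(0.02281/-0.0310)
f = exp(-0.7357) = 0.4792

0.479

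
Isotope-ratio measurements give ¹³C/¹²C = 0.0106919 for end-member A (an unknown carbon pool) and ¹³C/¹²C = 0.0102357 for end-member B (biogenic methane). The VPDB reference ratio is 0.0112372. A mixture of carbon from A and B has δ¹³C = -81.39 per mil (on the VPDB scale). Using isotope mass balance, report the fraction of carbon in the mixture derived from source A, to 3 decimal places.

δ_A = (0.0106919/0.0112372 − 1)×1000 = (0.951474 − 1)×1000 = -48.526 per mil
δ_B = (0.0102357/0.0112372 − 1)×1000 = (0.910876 − 1)×1000 = -89.124 per mil
f_A = (δ_mix − δ_B)/(δ_A − δ_B) = (-81.39 − (-89.124))/(-48.526 − (-89.124))
f_A = 7.734 / 40.597 = 0.1905

0.190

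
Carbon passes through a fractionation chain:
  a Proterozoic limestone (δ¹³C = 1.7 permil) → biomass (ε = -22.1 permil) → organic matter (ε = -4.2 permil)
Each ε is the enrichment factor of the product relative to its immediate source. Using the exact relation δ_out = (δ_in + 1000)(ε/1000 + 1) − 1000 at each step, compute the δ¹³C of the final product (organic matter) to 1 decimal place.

step 1: δ = (1.70 + 1000)·(-22.1/1000 + 1) − 1000 = -20.44 permil
step 2: δ = (-20.44 + 1000)·(-4.2/1000 + 1) − 1000 = -24.55 permil

-24.6 permil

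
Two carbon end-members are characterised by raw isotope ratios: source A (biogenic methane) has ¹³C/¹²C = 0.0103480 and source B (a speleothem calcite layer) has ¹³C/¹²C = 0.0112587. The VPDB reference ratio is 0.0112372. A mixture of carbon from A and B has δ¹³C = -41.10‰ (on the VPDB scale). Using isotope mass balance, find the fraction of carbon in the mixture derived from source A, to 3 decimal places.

δ_A = (0.0103480/0.0112372 − 1)×1000 = (0.920870 − 1)×1000 = -79.130‰
δ_B = (0.0112587/0.0112372 − 1)×1000 = (1.001913 − 1)×1000 = 1.913‰
f_A = (δ_mix − δ_B)/(δ_A − δ_B) = (-41.10 − (1.913))/(-79.130 − (1.913))
f_A = -43.013 / -81.043 = 0.5307

0.531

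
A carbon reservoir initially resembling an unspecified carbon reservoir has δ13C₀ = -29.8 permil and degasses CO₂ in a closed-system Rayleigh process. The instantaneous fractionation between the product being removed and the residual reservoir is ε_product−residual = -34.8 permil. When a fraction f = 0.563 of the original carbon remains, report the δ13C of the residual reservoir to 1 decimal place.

-10.2 permil

Rayleigh residual: δ_res = (δ₀ + 1000)·f^(α−1) − 1000
α = ε/1000 + 1 = 0.96520, so α − 1 = -0.03480
f^(α−1) = 0.563^(-0.03480) = 1.020193
δ_res = (-29.8 + 1000) × 1.020193 − 1000 = 989.791 − 1000 = -10.21 permil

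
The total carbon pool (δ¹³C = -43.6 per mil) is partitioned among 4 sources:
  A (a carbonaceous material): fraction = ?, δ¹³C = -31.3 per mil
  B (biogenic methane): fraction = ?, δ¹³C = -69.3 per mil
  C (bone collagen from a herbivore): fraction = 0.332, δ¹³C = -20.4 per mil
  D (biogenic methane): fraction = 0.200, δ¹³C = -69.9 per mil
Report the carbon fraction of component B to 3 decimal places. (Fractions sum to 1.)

Let f_B and f_A be the unknown fractions; fractions sum to 1 so f_B + f_A = 0.468.
Mass balance: Σ fᵢ·δᵢ = δ_bulk ⇒ f_B·(-69.3) + f_A·(-31.3) = -43.6 − (-20.753) = -22.847
Substitute f_A = 0.468 − f_B:
f_B·(-69.3 − -31.3) = -22.847 − 0.468×(-31.3) = -8.199
f_B = -8.199 / -38.0 = 0.2158

0.216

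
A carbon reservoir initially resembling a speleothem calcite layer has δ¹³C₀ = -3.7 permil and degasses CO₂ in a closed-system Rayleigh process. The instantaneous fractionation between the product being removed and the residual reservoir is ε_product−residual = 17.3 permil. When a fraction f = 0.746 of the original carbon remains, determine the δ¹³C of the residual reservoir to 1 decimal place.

Rayleigh residual: δ_res = (δ₀ + 1000)·f^(α−1) − 1000
α = ε/1000 + 1 = 1.01730, so α − 1 = 0.01730
f^(α−1) = 0.746^(0.01730) = 0.994943
δ_res = (-3.7 + 1000) × 0.994943 − 1000 = 991.262 − 1000 = -8.74 permil

-8.7 permil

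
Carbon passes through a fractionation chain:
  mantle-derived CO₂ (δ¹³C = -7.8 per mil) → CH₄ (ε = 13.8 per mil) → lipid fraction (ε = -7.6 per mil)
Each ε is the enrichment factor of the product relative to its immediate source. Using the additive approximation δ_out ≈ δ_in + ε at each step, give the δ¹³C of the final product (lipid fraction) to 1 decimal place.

-1.6 per mil

step 1: δ ≈ -7.8 + (13.8) = 6.0 per mil
step 2: δ ≈ 6.0 + (-7.6) = -1.6 per mil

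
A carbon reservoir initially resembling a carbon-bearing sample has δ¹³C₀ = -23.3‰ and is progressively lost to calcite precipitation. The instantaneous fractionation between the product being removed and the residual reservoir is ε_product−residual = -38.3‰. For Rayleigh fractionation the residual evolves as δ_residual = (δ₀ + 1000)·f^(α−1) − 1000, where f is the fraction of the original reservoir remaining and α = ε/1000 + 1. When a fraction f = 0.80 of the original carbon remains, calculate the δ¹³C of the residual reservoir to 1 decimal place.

-14.9‰

Rayleigh residual: δ_res = (δ₀ + 1000)·f^(α−1) − 1000
α = ε/1000 + 1 = 0.96170, so α − 1 = -0.03830
f^(α−1) = 0.80^(-0.03830) = 1.008583
δ_res = (-23.3 + 1000) × 1.008583 − 1000 = 985.083 − 1000 = -14.92‰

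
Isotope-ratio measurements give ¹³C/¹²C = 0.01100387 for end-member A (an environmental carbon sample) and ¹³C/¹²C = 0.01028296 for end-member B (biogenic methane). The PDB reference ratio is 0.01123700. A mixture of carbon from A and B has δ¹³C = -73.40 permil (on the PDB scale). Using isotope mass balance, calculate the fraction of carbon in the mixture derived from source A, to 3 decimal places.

δ_A = (0.01100387/0.01123700 − 1)×1000 = (0.979253 − 1)×1000 = -20.747 permil
δ_B = (0.01028296/0.01123700 − 1)×1000 = (0.915098 − 1)×1000 = -84.902 permil
f_A = (δ_mix − δ_B)/(δ_A − δ_B) = (-73.40 − (-84.902))/(-20.747 − (-84.902))
f_A = 11.502 / 64.155 = 0.1793

0.179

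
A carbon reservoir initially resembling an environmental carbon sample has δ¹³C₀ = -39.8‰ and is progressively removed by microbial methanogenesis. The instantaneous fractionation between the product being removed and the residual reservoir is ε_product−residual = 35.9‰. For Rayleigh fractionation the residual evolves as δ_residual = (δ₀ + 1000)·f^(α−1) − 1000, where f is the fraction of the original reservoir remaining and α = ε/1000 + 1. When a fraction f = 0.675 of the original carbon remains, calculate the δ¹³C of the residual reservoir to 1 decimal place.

Rayleigh residual: δ_res = (δ₀ + 1000)·f^(α−1) − 1000
α = ε/1000 + 1 = 1.03590, so α − 1 = 0.03590
f^(α−1) = 0.675^(0.03590) = 0.985989
δ_res = (-39.8 + 1000) × 0.985989 − 1000 = 946.746 − 1000 = -53.25‰

-53.3‰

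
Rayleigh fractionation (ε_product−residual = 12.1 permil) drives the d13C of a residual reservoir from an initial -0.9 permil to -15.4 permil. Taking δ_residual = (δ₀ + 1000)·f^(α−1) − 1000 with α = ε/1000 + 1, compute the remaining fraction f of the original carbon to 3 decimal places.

α − 1 = ε/1000 = 0.0121
(δ_res + 1000)/(δ₀ + 1000) = (-15.4 + 1000)/(-0.9 + 1000) = 984.6/999.1 = 0.985487
f = 0.985487^(1/0.0121) = exp(ln(0.985487)/0.0121) = exp(-0.01462/0.0121)
f = exp(-1.2082) = 0.2987

0.299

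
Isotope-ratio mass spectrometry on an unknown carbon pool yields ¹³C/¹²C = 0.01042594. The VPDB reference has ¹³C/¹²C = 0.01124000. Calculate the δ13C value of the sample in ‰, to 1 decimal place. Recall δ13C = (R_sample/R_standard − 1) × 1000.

-72.4‰

δ13C = (R_sample / R_standard − 1) × 1000
R_sample / R_standard = 0.01042594 / 0.01124000 = 0.927575
δ13C = (0.927575 − 1) × 1000 = -72.43‰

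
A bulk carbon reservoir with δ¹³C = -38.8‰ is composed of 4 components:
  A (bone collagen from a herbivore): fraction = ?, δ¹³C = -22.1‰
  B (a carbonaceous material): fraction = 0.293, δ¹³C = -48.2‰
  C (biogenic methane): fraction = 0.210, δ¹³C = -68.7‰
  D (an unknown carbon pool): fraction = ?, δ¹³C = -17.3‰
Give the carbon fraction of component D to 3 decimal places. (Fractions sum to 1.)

0.153

Let f_D and f_A be the unknown fractions; fractions sum to 1 so f_D + f_A = 0.497.
Mass balance: Σ fᵢ·δᵢ = δ_bulk ⇒ f_D·(-17.3) + f_A·(-22.1) = -38.8 − (-28.550) = -10.250
Substitute f_A = 0.497 − f_D:
f_D·(-17.3 − -22.1) = -10.250 − 0.497×(-22.1) = 0.733
f_D = 0.733 / 4.8 = 0.1528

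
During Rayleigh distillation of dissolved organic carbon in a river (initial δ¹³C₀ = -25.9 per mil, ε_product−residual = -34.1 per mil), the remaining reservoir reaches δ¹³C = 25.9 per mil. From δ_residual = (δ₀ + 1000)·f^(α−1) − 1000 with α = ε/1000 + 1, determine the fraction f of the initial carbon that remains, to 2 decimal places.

0.22

α − 1 = ε/1000 = -0.0341
(δ_res + 1000)/(δ₀ + 1000) = (25.9 + 1000)/(-25.9 + 1000) = 1025.9/974.1 = 1.053177
f = 1.053177^(1/-0.0341) = exp(ln(1.053177)/-0.0341) = exp(0.05181/-0.0341)
f = exp(-1.5194) = 0.2188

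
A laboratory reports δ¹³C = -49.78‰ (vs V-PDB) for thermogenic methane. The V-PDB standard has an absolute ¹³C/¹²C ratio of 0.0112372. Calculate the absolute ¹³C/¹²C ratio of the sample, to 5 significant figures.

R_sample = R_standard × (δ¹³C/1000 + 1)
R_sample = 0.0112372 × (-49.78/1000 + 1) = 0.0112372 × 0.950220
R_sample = 0.0106778

0.010678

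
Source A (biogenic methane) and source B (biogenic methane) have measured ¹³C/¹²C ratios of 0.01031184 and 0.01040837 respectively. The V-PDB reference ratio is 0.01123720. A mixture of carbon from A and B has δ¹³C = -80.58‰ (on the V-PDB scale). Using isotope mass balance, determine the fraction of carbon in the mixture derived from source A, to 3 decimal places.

δ_A = (0.01031184/0.01123720 − 1)×1000 = (0.917652 − 1)×1000 = -82.348‰
δ_B = (0.01040837/0.01123720 − 1)×1000 = (0.926242 − 1)×1000 = -73.758‰
f_A = (δ_mix − δ_B)/(δ_A − δ_B) = (-80.58 − (-73.758))/(-82.348 − (-73.758))
f_A = -6.822 / -8.590 = 0.7942

0.794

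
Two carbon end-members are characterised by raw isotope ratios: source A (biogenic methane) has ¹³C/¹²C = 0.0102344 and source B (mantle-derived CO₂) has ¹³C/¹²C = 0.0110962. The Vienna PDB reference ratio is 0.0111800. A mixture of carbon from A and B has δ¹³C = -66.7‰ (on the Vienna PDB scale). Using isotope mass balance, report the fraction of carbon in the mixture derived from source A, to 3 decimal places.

0.768

δ_A = (0.0102344/0.0111800 − 1)×1000 = (0.915420 − 1)×1000 = -84.580‰
δ_B = (0.0110962/0.0111800 − 1)×1000 = (0.992504 − 1)×1000 = -7.496‰
f_A = (δ_mix − δ_B)/(δ_A − δ_B) = (-66.7 − (-7.496))/(-84.580 − (-7.496))
f_A = -59.204 / -77.084 = 0.7681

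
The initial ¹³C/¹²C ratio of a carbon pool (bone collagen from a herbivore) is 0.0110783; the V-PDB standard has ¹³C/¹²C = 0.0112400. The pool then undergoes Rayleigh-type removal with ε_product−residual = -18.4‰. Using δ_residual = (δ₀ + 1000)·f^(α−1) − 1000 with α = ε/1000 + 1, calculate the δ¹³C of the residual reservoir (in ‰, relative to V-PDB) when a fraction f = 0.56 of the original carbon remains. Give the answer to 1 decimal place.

δ₀ = (0.0110783/0.0112400 − 1)×1000 = (0.985614 − 1)×1000 = -14.386‰
α − 1 = ε/1000 = -0.0184
f^(α−1) = 0.56^(-0.0184) = 1.010726
δ_res = (-14.386 + 1000) × 1.010726 − 1000 = 996.185 − 1000 = -3.81‰

-3.8‰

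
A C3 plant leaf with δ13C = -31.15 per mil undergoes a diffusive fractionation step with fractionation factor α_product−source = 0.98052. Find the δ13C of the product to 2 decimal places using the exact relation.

δ_product = (δ_source + 1000)·α − 1000
δ_product = (-31.15 + 1000) × 0.98052 − 1000
δ_product = 949.977 − 1000 = -50.023 per mil

-50.02 per mil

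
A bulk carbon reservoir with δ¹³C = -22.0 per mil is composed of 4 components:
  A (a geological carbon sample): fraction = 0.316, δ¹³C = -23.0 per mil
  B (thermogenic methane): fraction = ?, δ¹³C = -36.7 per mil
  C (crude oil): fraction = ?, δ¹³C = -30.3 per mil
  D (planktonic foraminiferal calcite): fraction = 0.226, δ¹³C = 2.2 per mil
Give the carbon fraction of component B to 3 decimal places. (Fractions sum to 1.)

0.211

Let f_B and f_C be the unknown fractions; fractions sum to 1 so f_B + f_C = 0.458.
Mass balance: Σ fᵢ·δᵢ = δ_bulk ⇒ f_B·(-36.7) + f_C·(-30.3) = -22.0 − (-6.771) = -15.229
Substitute f_C = 0.458 − f_B:
f_B·(-36.7 − -30.3) = -15.229 − 0.458×(-30.3) = -1.352
f_B = -1.352 / -6.4 = 0.2112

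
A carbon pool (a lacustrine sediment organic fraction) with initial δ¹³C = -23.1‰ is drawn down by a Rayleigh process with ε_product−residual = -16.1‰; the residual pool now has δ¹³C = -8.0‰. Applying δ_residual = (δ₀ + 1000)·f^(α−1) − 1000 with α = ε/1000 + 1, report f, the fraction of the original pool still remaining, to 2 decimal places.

0.39

α − 1 = ε/1000 = -0.0161
(δ_res + 1000)/(δ₀ + 1000) = (-8.0 + 1000)/(-23.1 + 1000) = 992.0/976.9 = 1.015457
f = 1.015457^(1/-0.0161) = exp(ln(1.015457)/-0.0161) = exp(0.01534/-0.0161)
f = exp(-0.9527) = 0.3857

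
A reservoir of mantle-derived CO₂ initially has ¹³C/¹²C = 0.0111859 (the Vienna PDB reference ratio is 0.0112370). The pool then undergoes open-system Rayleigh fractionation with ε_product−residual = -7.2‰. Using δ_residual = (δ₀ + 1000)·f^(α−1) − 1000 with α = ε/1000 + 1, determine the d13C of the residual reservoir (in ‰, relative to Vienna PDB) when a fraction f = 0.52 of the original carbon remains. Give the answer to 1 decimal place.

0.2‰

δ₀ = (0.0111859/0.0112370 − 1)×1000 = (0.995453 − 1)×1000 = -4.547‰
α − 1 = ε/1000 = -0.0072
f^(α−1) = 0.52^(-0.0072) = 1.004719
δ_res = (-4.547 + 1000) × 1.004719 − 1000 = 1000.150 − 1000 = 0.15‰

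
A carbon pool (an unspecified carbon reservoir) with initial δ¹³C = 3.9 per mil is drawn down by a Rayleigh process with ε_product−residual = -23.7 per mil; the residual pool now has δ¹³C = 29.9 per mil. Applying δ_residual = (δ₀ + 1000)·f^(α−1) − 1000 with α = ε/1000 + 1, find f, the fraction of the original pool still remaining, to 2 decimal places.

α − 1 = ε/1000 = -0.0237
(δ_res + 1000)/(δ₀ + 1000) = (29.9 + 1000)/(3.9 + 1000) = 1029.9/1003.9 = 1.025899
f = 1.025899^(1/-0.0237) = exp(ln(1.025899)/-0.0237) = exp(0.02557/-0.0237)
f = exp(-1.0789) = 0.3400

0.34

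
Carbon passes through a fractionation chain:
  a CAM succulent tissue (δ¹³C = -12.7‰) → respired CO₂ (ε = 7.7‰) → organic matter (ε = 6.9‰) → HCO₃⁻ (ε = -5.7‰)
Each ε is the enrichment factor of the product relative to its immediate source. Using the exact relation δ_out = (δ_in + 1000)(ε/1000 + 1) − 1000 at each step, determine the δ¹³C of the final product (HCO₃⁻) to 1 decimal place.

-3.9‰

step 1: δ = (-12.70 + 1000)·(7.7/1000 + 1) − 1000 = -5.10‰
step 2: δ = (-5.10 + 1000)·(6.9/1000 + 1) − 1000 = 1.77‰
step 3: δ = (1.77 + 1000)·(-5.7/1000 + 1) − 1000 = -3.94‰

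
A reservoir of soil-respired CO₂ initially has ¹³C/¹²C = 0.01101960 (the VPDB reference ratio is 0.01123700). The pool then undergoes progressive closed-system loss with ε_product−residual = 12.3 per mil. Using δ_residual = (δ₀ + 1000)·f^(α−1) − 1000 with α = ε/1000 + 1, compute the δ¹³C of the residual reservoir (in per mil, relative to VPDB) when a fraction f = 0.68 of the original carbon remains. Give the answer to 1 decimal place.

-24.0 per mil

δ₀ = (0.01101960/0.01123700 − 1)×1000 = (0.980653 − 1)×1000 = -19.347 per mil
α − 1 = ε/1000 = 0.0123
f^(α−1) = 0.68^(0.0123) = 0.995268
δ_res = (-19.347 + 1000) × 0.995268 − 1000 = 976.012 − 1000 = -23.99 per mil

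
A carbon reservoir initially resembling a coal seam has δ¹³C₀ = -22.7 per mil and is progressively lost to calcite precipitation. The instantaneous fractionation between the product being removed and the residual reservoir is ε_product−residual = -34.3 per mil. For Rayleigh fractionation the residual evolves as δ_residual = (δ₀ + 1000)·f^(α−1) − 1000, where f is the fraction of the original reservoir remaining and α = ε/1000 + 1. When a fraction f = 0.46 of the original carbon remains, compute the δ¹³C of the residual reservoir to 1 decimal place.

3.7 per mil

Rayleigh residual: δ_res = (δ₀ + 1000)·f^(α−1) − 1000
α = ε/1000 + 1 = 0.96570, so α − 1 = -0.03430
f^(α−1) = 0.46^(-0.03430) = 1.026993
δ_res = (-22.7 + 1000) × 1.026993 − 1000 = 1003.680 − 1000 = 3.68 per mil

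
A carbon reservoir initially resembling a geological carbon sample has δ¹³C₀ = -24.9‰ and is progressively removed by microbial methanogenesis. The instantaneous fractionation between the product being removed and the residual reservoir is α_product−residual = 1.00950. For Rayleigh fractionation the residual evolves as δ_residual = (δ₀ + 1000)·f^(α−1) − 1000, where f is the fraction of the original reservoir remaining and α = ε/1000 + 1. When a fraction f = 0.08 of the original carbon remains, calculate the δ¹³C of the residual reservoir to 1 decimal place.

Rayleigh residual: δ_res = (δ₀ + 1000)·f^(α−1) − 1000
α − 1 = 0.00950
f^(α−1) = 0.08^(0.00950) = 0.976291
δ_res = (-24.9 + 1000) × 0.976291 − 1000 = 951.982 − 1000 = -48.02‰

-48.0‰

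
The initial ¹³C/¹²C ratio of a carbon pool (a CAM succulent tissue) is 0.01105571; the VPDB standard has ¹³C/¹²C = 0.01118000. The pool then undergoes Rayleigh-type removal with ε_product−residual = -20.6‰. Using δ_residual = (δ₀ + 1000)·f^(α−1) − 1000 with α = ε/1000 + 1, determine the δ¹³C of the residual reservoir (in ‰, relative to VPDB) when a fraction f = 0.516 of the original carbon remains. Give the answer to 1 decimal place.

δ₀ = (0.01105571/0.01118000 − 1)×1000 = (0.988883 − 1)×1000 = -11.117‰
α − 1 = ε/1000 = -0.0206
f^(α−1) = 0.516^(-0.0206) = 1.013723
δ_res = (-11.117 + 1000) × 1.013723 − 1000 = 1002.454 − 1000 = 2.45‰

2.5‰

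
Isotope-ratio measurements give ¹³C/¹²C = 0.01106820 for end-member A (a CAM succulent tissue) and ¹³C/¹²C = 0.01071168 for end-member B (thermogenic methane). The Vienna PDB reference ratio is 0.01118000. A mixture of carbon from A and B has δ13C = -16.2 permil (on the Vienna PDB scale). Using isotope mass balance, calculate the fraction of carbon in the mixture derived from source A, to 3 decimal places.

0.806

δ_A = (0.01106820/0.01118000 − 1)×1000 = (0.990000 − 1)×1000 = -10.000 permil
δ_B = (0.01071168/0.01118000 − 1)×1000 = (0.958111 − 1)×1000 = -41.889 permil
f_A = (δ_mix − δ_B)/(δ_A − δ_B) = (-16.2 − (-41.889))/(-10.000 − (-41.889))
f_A = 25.689 / 31.889 = 0.8056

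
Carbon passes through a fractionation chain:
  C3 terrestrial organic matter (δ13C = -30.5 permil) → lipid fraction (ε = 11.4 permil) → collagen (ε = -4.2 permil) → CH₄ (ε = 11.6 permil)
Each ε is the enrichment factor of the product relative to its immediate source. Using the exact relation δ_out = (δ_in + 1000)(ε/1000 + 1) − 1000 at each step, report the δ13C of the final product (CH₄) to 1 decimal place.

-12.2 permil

step 1: δ = (-30.50 + 1000)·(11.4/1000 + 1) − 1000 = -19.45 permil
step 2: δ = (-19.45 + 1000)·(-4.2/1000 + 1) − 1000 = -23.57 permil
step 3: δ = (-23.57 + 1000)·(11.6/1000 + 1) − 1000 = -12.24 permil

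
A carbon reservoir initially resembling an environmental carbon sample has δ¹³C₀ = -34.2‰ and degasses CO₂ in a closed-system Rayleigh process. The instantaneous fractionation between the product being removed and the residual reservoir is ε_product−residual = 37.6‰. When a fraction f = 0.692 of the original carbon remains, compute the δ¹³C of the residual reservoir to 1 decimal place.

Rayleigh residual: δ_res = (δ₀ + 1000)·f^(α−1) − 1000
α = ε/1000 + 1 = 1.03760, so α − 1 = 0.03760
f^(α−1) = 0.692^(0.03760) = 0.986252
δ_res = (-34.2 + 1000) × 0.986252 − 1000 = 952.522 − 1000 = -47.48‰

-47.5‰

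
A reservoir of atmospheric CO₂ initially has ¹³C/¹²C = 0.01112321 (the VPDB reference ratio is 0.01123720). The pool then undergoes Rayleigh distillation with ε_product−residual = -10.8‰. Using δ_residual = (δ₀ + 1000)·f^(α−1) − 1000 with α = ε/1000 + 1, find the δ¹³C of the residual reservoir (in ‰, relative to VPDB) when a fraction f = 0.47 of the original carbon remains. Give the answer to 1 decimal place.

δ₀ = (0.01112321/0.01123720 − 1)×1000 = (0.989856 − 1)×1000 = -10.144‰
α − 1 = ε/1000 = -0.0108
f^(α−1) = 0.47^(-0.0108) = 1.008188
δ_res = (-10.144 + 1000) × 1.008188 − 1000 = 997.961 − 1000 = -2.04‰

-2.0‰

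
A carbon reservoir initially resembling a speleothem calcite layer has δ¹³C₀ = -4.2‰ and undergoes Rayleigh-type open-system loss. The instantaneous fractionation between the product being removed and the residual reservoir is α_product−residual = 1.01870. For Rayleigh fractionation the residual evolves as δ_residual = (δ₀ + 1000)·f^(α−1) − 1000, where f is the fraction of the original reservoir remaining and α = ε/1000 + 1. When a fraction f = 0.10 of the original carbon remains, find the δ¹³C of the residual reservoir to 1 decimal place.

-46.2‰

Rayleigh residual: δ_res = (δ₀ + 1000)·f^(α−1) − 1000
α − 1 = 0.01870
f^(α−1) = 0.10^(0.01870) = 0.957856
δ_res = (-4.2 + 1000) × 0.957856 − 1000 = 953.833 − 1000 = -46.17‰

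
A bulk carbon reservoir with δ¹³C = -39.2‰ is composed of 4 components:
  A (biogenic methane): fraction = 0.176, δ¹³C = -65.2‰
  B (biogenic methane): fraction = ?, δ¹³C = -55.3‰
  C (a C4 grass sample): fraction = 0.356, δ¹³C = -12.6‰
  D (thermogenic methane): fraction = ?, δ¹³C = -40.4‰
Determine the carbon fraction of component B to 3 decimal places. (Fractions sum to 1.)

0.291

Let f_B and f_D be the unknown fractions; fractions sum to 1 so f_B + f_D = 0.468.
Mass balance: Σ fᵢ·δᵢ = δ_bulk ⇒ f_B·(-55.3) + f_D·(-40.4) = -39.2 − (-15.961) = -23.239
Substitute f_D = 0.468 − f_B:
f_B·(-55.3 − -40.4) = -23.239 − 0.468×(-40.4) = -4.332
f_B = -4.332 / -14.9 = 0.2907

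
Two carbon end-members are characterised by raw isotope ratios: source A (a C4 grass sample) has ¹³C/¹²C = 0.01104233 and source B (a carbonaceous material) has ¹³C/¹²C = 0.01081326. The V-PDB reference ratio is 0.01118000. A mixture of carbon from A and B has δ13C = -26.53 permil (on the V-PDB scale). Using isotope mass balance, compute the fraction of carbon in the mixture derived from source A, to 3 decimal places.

0.306

δ_A = (0.01104233/0.01118000 − 1)×1000 = (0.987686 − 1)×1000 = -12.314 permil
δ_B = (0.01081326/0.01118000 − 1)×1000 = (0.967197 − 1)×1000 = -32.803 permil
f_A = (δ_mix − δ_B)/(δ_A − δ_B) = (-26.53 − (-32.803))/(-12.314 − (-32.803))
f_A = 6.273 / 20.489 = 0.3062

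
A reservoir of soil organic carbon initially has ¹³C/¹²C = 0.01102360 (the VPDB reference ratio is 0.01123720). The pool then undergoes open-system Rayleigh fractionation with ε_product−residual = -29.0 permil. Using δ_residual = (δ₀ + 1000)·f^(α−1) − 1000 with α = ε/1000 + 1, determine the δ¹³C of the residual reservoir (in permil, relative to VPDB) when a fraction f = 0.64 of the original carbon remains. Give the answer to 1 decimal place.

-6.2 permil

δ₀ = (0.01102360/0.01123720 − 1)×1000 = (0.980992 − 1)×1000 = -19.008 permil
α − 1 = ε/1000 = -0.0290
f^(α−1) = 0.64^(-0.0290) = 1.013026
δ_res = (-19.008 + 1000) × 1.013026 − 1000 = 993.771 − 1000 = -6.23 permil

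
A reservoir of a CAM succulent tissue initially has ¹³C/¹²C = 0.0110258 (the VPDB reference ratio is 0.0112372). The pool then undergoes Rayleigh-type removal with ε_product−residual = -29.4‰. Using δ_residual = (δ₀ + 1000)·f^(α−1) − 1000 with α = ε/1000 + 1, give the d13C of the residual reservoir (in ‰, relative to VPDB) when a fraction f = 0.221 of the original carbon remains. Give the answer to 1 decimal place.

25.7‰

δ₀ = (0.0110258/0.0112372 − 1)×1000 = (0.981187 − 1)×1000 = -18.813‰
α − 1 = ε/1000 = -0.0294
f^(α−1) = 0.221^(-0.0294) = 1.045382
δ_res = (-18.813 + 1000) × 1.045382 − 1000 = 1025.715 − 1000 = 25.72‰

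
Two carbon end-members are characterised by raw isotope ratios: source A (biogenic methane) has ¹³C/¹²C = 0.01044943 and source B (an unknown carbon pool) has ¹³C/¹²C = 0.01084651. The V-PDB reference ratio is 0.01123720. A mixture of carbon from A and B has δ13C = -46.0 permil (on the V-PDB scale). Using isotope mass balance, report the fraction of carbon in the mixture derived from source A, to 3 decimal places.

0.318

δ_A = (0.01044943/0.01123720 − 1)×1000 = (0.929896 − 1)×1000 = -70.104 permil
δ_B = (0.01084651/0.01123720 − 1)×1000 = (0.965232 − 1)×1000 = -34.768 permil
f_A = (δ_mix − δ_B)/(δ_A − δ_B) = (-46.0 − (-34.768))/(-70.104 − (-34.768))
f_A = -11.232 / -35.336 = 0.3179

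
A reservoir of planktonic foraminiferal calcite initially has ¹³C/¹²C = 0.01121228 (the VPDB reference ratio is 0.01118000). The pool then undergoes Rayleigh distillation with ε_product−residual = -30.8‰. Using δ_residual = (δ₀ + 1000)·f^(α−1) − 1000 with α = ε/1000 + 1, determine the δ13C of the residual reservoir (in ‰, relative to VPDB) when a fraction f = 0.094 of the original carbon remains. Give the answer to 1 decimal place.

δ₀ = (0.01121228/0.01118000 − 1)×1000 = (1.002887 − 1)×1000 = 2.887‰
α − 1 = ε/1000 = -0.0308
f^(α−1) = 0.094^(-0.0308) = 1.075543
δ_res = (2.887 + 1000) × 1.075543 − 1000 = 1078.648 − 1000 = 78.65‰

78.6‰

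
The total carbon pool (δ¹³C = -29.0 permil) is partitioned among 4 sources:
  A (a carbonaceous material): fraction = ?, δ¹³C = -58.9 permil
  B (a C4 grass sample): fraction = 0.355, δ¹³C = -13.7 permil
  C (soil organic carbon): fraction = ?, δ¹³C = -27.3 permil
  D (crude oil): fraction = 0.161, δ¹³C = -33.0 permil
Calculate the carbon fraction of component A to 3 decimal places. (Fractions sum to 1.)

Let f_A and f_C be the unknown fractions; fractions sum to 1 so f_A + f_C = 0.484.
Mass balance: Σ fᵢ·δᵢ = δ_bulk ⇒ f_A·(-58.9) + f_C·(-27.3) = -29.0 − (-10.176) = -18.824
Substitute f_C = 0.484 − f_A:
f_A·(-58.9 − -27.3) = -18.824 − 0.484×(-27.3) = -5.610
f_A = -5.610 / -31.6 = 0.1775

0.178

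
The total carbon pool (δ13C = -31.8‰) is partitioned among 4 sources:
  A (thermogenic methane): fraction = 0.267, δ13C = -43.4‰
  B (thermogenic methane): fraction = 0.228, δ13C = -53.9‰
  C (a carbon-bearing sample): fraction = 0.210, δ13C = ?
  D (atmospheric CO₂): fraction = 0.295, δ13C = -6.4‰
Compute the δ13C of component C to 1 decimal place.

-28.7‰

Isotope mass balance: δ_bulk = Σ fᵢ·δᵢ.
-31.8 = 0.267×(-43.4) + 0.228×(-53.9) + 0.210×δ_C + 0.295×(-6.4)
0.210·δ_C = -31.8 − (-25.765) = -6.035
δ_C = -6.035 / 0.210 = -28.74‰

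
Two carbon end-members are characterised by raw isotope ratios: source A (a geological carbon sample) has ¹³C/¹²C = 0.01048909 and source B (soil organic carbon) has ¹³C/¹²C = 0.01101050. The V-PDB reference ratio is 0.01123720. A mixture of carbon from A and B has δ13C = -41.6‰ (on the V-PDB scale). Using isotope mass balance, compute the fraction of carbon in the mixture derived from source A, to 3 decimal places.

0.462

δ_A = (0.01048909/0.01123720 − 1)×1000 = (0.933426 − 1)×1000 = -66.574‰
δ_B = (0.01101050/0.01123720 − 1)×1000 = (0.979826 − 1)×1000 = -20.174‰
f_A = (δ_mix − δ_B)/(δ_A − δ_B) = (-41.6 − (-20.174))/(-66.574 − (-20.174))
f_A = -21.426 / -46.400 = 0.4618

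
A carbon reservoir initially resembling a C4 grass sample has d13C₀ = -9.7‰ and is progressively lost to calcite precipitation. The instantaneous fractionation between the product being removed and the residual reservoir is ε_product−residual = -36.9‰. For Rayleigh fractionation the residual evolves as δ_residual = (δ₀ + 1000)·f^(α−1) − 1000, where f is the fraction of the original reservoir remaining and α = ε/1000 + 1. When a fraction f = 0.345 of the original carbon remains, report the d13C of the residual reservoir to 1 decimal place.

Rayleigh residual: δ_res = (δ₀ + 1000)·f^(α−1) − 1000
α = ε/1000 + 1 = 0.96310, so α − 1 = -0.03690
f^(α−1) = 0.345^(-0.03690) = 1.040051
δ_res = (-9.7 + 1000) × 1.040051 − 1000 = 1029.962 − 1000 = 29.96‰

30.0‰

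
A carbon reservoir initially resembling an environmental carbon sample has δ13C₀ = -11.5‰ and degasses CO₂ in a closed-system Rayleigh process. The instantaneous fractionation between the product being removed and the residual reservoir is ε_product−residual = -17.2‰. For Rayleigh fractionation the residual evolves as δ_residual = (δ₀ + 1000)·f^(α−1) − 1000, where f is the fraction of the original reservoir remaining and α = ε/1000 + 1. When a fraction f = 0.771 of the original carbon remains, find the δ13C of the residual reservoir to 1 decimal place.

-7.1‰

Rayleigh residual: δ_res = (δ₀ + 1000)·f^(α−1) − 1000
α = ε/1000 + 1 = 0.98280, so α − 1 = -0.01720
f^(α−1) = 0.771^(-0.01720) = 1.004483
δ_res = (-11.5 + 1000) × 1.004483 − 1000 = 992.932 − 1000 = -7.07‰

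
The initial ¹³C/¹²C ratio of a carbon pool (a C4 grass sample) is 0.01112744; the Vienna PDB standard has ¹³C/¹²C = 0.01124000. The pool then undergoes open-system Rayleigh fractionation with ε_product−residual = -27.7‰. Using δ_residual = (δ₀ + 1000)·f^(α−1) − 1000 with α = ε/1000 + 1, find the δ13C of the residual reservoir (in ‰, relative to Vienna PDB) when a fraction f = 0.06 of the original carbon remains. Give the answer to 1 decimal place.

δ₀ = (0.01112744/0.01124000 − 1)×1000 = (0.989986 − 1)×1000 = -10.014‰
α − 1 = ε/1000 = -0.0277
f^(α−1) = 0.06^(-0.0277) = 1.081049
δ_res = (-10.014 + 1000) × 1.081049 − 1000 = 1070.223 − 1000 = 70.22‰

70.2‰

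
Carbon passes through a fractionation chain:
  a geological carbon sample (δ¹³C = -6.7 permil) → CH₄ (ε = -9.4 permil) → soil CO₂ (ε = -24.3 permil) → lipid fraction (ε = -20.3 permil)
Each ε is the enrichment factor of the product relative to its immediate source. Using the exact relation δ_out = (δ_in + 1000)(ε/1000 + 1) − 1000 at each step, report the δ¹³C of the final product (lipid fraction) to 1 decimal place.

step 1: δ = (-6.70 + 1000)·(-9.4/1000 + 1) − 1000 = -16.04 permil
step 2: δ = (-16.04 + 1000)·(-24.3/1000 + 1) − 1000 = -39.95 permil
step 3: δ = (-39.95 + 1000)·(-20.3/1000 + 1) − 1000 = -59.44 permil

-59.4 permil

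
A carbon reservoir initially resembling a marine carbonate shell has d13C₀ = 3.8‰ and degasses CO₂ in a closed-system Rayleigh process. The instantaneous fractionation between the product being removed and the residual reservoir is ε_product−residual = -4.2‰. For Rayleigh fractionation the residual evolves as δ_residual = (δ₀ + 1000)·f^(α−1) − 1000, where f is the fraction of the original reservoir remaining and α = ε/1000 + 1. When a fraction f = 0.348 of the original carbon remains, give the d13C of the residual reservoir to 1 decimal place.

Rayleigh residual: δ_res = (δ₀ + 1000)·f^(α−1) − 1000
α = ε/1000 + 1 = 0.99580, so α − 1 = -0.00420
f^(α−1) = 0.348^(-0.00420) = 1.004443
δ_res = (3.8 + 1000) × 1.004443 − 1000 = 1008.260 − 1000 = 8.26‰

8.3‰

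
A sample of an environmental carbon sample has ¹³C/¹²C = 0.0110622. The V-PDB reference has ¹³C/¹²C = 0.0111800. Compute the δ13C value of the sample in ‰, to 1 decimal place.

-10.5‰

δ13C = (R_sample / R_standard − 1) × 1000
R_sample / R_standard = 0.0110622 / 0.0111800 = 0.989463
δ13C = (0.989463 − 1) × 1000 = -10.54‰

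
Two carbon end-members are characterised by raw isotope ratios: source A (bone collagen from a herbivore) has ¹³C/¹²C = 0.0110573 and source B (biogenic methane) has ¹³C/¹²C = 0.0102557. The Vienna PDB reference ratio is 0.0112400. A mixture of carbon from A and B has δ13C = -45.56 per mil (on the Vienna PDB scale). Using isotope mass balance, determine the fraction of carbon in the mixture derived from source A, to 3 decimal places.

δ_A = (0.0110573/0.0112400 − 1)×1000 = (0.983746 − 1)×1000 = -16.254 per mil
δ_B = (0.0102557/0.0112400 − 1)×1000 = (0.912429 − 1)×1000 = -87.571 per mil
f_A = (δ_mix − δ_B)/(δ_A − δ_B) = (-45.56 − (-87.571))/(-16.254 − (-87.571))
f_A = 42.011 / 71.317 = 0.5891

0.589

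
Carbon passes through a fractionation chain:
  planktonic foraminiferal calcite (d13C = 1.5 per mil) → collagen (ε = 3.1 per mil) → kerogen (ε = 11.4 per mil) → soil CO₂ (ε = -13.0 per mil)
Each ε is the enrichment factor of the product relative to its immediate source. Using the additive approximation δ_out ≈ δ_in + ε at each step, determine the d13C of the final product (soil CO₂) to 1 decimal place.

3.0 per mil

step 1: δ ≈ 1.5 + (3.1) = 4.6 per mil
step 2: δ ≈ 4.6 + (11.4) = 16.0 per mil
step 3: δ ≈ 16.0 + (-13.0) = 3.0 per mil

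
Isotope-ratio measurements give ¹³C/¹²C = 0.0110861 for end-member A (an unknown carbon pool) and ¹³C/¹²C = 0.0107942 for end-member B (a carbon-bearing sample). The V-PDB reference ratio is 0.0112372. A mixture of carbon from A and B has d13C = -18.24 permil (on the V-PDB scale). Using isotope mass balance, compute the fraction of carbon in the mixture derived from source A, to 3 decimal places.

0.815

δ_A = (0.0110861/0.0112372 − 1)×1000 = (0.986554 − 1)×1000 = -13.446 permil
δ_B = (0.0107942/0.0112372 − 1)×1000 = (0.960577 − 1)×1000 = -39.423 permil
f_A = (δ_mix − δ_B)/(δ_A − δ_B) = (-18.24 − (-39.423))/(-13.446 − (-39.423))
f_A = 21.183 / 25.976 = 0.8155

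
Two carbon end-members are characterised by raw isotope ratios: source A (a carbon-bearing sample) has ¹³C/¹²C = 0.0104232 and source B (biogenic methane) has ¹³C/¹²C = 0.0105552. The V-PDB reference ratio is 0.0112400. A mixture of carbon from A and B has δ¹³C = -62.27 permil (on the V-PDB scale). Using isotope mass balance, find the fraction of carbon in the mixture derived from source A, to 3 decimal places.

δ_A = (0.0104232/0.0112400 − 1)×1000 = (0.927331 − 1)×1000 = -72.669 permil
δ_B = (0.0105552/0.0112400 − 1)×1000 = (0.939075 − 1)×1000 = -60.925 permil
f_A = (δ_mix − δ_B)/(δ_A − δ_B) = (-62.27 − (-60.925))/(-72.669 − (-60.925))
f_A = -1.345 / -11.744 = 0.1145

0.115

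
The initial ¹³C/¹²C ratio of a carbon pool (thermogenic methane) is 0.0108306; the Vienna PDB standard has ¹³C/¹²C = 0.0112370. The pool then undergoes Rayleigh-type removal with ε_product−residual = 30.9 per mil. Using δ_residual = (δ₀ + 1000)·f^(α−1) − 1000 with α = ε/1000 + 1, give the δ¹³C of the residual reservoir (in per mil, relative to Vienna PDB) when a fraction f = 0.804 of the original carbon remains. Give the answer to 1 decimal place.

δ₀ = (0.0108306/0.0112370 − 1)×1000 = (0.963834 − 1)×1000 = -36.166 per mil
α − 1 = ε/1000 = 0.0309
f^(α−1) = 0.804^(0.0309) = 0.993282
δ_res = (-36.166 + 1000) × 0.993282 − 1000 = 957.358 − 1000 = -42.64 per mil

-42.6 per mil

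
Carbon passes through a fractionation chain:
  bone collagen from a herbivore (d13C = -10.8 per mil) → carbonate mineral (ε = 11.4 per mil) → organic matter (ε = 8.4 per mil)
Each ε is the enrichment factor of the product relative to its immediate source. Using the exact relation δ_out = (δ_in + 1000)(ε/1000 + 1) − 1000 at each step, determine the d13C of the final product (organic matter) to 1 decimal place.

step 1: δ = (-10.80 + 1000)·(11.4/1000 + 1) − 1000 = 0.48 per mil
step 2: δ = (0.48 + 1000)·(8.4/1000 + 1) − 1000 = 8.88 per mil

8.9 per mil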